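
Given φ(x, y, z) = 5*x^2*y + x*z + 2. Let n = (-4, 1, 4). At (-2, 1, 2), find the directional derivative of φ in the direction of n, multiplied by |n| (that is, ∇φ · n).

∂φ/∂x = 10*x*y + z
∂φ/∂y = 5*x^2
∂φ/∂z = x
∇φ at (-2, 1, 2) = (-18, 20, -2)
∇φ · n = (-18)(-4) + (20)(1) + (-2)(4) = 84

84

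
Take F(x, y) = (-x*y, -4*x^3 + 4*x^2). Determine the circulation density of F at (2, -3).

-30

∂F₂/∂x = -12*x^2 + 8*x
∂F₁/∂y = -x
Scalar curl = -12*x^2 + 9*x
At (2, -3): -30.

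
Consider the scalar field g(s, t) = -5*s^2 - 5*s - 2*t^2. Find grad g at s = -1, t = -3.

∂g/∂s = -10*s - 5
∂g/∂t = -4*t
∇g = (-10*s - 5, -4*t)
At (-1, -3): (5, 12).

(5, 12)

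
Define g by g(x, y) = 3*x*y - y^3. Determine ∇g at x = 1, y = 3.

(9, -24)

∂g/∂x = 3*y
∂g/∂y = 3*x - 3*y^2
∇g = (3*y, 3*x - 3*y^2)
At (1, 3): (9, -24).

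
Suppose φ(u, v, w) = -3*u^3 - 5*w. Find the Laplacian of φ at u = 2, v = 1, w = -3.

-36

∂²φ/∂u² = -18*u
∂²φ/∂v² = 0
∂²φ/∂w² = 0
∇²φ = -18*u
At (2, 1, -3): -36.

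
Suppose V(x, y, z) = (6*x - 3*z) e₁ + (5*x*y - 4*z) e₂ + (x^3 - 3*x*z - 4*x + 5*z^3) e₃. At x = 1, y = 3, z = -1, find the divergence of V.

23

∂V₁/∂x = 6
∂V₂/∂y = 5*x
∂V₃/∂z = -3*x + 15*z^2
∇·V = 2*x + 15*z^2 + 6
At (1, 3, -1): 23.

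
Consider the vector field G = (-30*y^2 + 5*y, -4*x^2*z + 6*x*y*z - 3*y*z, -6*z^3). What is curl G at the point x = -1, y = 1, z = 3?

(∇×G)₁ = ∂G₃/∂y − ∂G₂/∂z = 4*x^2 - 6*x*y + 3*y
(∇×G)₂ = ∂G₁/∂z − ∂G₃/∂x = 0
(∇×G)₃ = ∂G₂/∂x − ∂G₁/∂y = -8*x*z + 6*y*z + 60*y - 5
∇×G = (4*x^2 - 6*x*y + 3*y, 0, -8*x*z + 6*y*z + 60*y - 5)
At (-1, 1, 3): (13, 0, 97).

(13, 0, 97)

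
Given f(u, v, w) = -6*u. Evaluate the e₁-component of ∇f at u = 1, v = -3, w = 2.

-6

(∇f)_1 = ∂f/∂u = -6
At (1, -3, 2): -6.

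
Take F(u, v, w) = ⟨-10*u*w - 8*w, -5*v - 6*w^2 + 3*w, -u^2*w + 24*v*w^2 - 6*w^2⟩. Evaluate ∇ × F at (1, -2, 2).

(117, -14, 0)

(∇×F)₁ = ∂F₃/∂v − ∂F₂/∂w = 24*w^2 + 12*w - 3
(∇×F)₂ = ∂F₁/∂w − ∂F₃/∂u = 2*u*w - 10*u - 8
(∇×F)₃ = ∂F₂/∂u − ∂F₁/∂v = 0
∇×F = (24*w^2 + 12*w - 3, 2*u*w - 10*u - 8, 0)
At (1, -2, 2): (117, -14, 0).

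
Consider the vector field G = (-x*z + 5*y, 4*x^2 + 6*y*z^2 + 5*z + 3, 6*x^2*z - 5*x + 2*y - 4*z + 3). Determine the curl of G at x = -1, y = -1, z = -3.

(∇×G)₁ = ∂G₃/∂y − ∂G₂/∂z = -12*y*z - 3
(∇×G)₂ = ∂G₁/∂z − ∂G₃/∂x = -12*x*z - x + 5
(∇×G)₃ = ∂G₂/∂x − ∂G₁/∂y = 8*x - 5
∇×G = (-12*y*z - 3, -12*x*z - x + 5, 8*x - 5)
At (-1, -1, -3): (-39, -30, -13).

(-39, -30, -13)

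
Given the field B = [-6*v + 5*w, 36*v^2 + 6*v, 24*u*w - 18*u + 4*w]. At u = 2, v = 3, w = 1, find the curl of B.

(∇×B)₁ = ∂B₃/∂v − ∂B₂/∂w = 0
(∇×B)₂ = ∂B₁/∂w − ∂B₃/∂u = -24*w + 23
(∇×B)₃ = ∂B₂/∂u − ∂B₁/∂v = 6
∇×B = (0, -24*w + 23, 6)
At (2, 3, 1): (0, -1, 6).

(0, -1, 6)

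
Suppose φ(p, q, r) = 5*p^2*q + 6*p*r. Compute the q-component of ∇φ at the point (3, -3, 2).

(∇φ)_2 = ∂φ/∂q = 5*p^2
At (3, -3, 2): 45.

45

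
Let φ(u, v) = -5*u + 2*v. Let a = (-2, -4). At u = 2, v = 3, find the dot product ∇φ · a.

2

∂φ/∂u = -5
∂φ/∂v = 2
∇φ at (2, 3) = (-5, 2)
∇φ · a = (-5)(-2) + (2)(-4) = 2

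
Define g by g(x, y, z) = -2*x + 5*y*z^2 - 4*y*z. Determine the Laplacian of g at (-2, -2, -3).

-20

∂²g/∂x² = 0
∂²g/∂y² = 0
∂²g/∂z² = 10*y
∇²g = 10*y
At (-2, -2, -3): -20.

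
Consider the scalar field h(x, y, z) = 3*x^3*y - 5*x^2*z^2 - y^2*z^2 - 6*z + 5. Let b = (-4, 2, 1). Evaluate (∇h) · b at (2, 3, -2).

-2

∂h/∂x = 9*x^2*y - 10*x*z^2
∂h/∂y = 3*x^3 - 2*y*z^2
∂h/∂z = -10*x^2*z - 2*y^2*z - 6
∇h at (2, 3, -2) = (28, 0, 110)
∇h · b = (28)(-4) + (0)(2) + (110)(1) = -2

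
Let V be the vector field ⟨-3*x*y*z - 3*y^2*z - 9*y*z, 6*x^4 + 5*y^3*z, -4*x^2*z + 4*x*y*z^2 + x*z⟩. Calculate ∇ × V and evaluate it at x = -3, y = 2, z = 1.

(-52, -45, -636)

(∇×V)₁ = ∂V₃/∂y − ∂V₂/∂z = 4*x*z^2 - 5*y^3
(∇×V)₂ = ∂V₁/∂z − ∂V₃/∂x = -3*x*y + 8*x*z - 3*y^2 - 4*y*z^2 - 9*y - z
(∇×V)₃ = ∂V₂/∂x − ∂V₁/∂y = 24*x^3 + 3*x*z + 6*y*z + 9*z
∇×V = (4*x*z^2 - 5*y^3, -3*x*y + 8*x*z - 3*y^2 - 4*y*z^2 - 9*y - z, 24*x^3 + 3*x*z + 6*y*z + 9*z)
At (-3, 2, 1): (-52, -45, -636).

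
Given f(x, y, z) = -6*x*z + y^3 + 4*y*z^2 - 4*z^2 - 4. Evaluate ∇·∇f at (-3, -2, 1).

-36

∂²f/∂x² = 0
∂²f/∂y² = 6*y
∂²f/∂z² = 8*(y - 1)
∇²f = 14*y - 8
At (-3, -2, 1): -36.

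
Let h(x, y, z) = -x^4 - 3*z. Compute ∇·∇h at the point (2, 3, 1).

-48

∂²h/∂x² = -12*x^2
∂²h/∂y² = 0
∂²h/∂z² = 0
∇²h = -12*x^2
At (2, 3, 1): -48.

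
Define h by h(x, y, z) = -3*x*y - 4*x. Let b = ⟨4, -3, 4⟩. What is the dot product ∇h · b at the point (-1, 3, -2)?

∂h/∂x = -3*y - 4
∂h/∂y = -3*x
∂h/∂z = 0
∇h at (-1, 3, -2) = (-13, 3, 0)
∇h · b = (-13)(4) + (3)(-3) + (0)(4) = -61

-61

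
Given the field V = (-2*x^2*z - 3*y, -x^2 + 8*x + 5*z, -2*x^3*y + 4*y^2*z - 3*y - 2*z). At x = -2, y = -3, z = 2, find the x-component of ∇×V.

(∇×V)_1 = ∂V₃/∂y − ∂V₂/∂z
= -2*x^3 + 8*y*z - 3 − (5)
= -2*x^3 + 8*y*z - 8
At (-2, -3, 2): -40.

-40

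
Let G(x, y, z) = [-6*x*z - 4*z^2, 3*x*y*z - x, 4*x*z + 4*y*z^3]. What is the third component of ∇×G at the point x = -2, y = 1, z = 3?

(∇×G)_3 = ∂G₂/∂x − ∂G₁/∂y
= 3*y*z - 1 − (0)
= 3*y*z - 1
At (-2, 1, 3): 8.

8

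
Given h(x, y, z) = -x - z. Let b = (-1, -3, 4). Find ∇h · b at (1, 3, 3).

∂h/∂x = -1
∂h/∂y = 0
∂h/∂z = -1
∇h at (1, 3, 3) = (-1, 0, -1)
∇h · b = (-1)(-1) + (0)(-3) + (-1)(4) = -3

-3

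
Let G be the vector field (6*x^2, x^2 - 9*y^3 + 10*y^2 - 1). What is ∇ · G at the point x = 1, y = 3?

-171

∂G₁/∂x = 12*x
∂G₂/∂y = -27*y^2 + 20*y
∇·G = 12*x - 27*y^2 + 20*y
At (1, 3): -171.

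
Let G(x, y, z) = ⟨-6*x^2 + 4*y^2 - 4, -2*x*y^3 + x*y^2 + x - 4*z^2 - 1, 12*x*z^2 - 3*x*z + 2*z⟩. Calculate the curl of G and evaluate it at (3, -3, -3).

(∇×G)₁ = ∂G₃/∂y − ∂G₂/∂z = 8*z
(∇×G)₂ = ∂G₁/∂z − ∂G₃/∂x = -12*z^2 + 3*z
(∇×G)₃ = ∂G₂/∂x − ∂G₁/∂y = -2*y^3 + y^2 - 8*y + 1
∇×G = (8*z, -12*z^2 + 3*z, -2*y^3 + y^2 - 8*y + 1)
At (3, -3, -3): (-24, -117, 88).

(-24, -117, 88)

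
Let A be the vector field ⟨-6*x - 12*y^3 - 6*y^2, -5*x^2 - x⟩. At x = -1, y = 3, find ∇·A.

-6

∂A₁/∂x = -6
∂A₂/∂y = 0
∇·A = -6
At (-1, 3): -6.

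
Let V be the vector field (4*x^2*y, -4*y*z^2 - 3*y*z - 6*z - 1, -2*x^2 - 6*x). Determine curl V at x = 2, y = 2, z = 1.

(28, 14, -16)

(∇×V)₁ = ∂V₃/∂y − ∂V₂/∂z = 8*y*z + 3*y + 6
(∇×V)₂ = ∂V₁/∂z − ∂V₃/∂x = 4*x + 6
(∇×V)₃ = ∂V₂/∂x − ∂V₁/∂y = -4*x^2
∇×V = (8*y*z + 3*y + 6, 4*x + 6, -4*x^2)
At (2, 2, 1): (28, 14, -16).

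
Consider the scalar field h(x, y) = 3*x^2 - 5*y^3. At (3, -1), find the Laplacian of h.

∂²h/∂x² = 6
∂²h/∂y² = -30*y
∇²h = -30*y + 6
At (3, -1): 36.

36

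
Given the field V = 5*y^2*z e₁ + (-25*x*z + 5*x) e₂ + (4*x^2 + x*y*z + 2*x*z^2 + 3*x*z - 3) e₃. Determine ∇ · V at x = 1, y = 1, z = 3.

16

∂V₁/∂x = 0
∂V₂/∂y = 0
∂V₃/∂z = x*y + 4*x*z + 3*x
∇·V = x*y + 4*x*z + 3*x
At (1, 1, 3): 16.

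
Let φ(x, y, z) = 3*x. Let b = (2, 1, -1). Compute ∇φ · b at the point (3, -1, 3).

∂φ/∂x = 3
∂φ/∂y = 0
∂φ/∂z = 0
∇φ at (3, -1, 3) = (3, 0, 0)
∇φ · b = (3)(2) + (0)(1) + (0)(-1) = 6

6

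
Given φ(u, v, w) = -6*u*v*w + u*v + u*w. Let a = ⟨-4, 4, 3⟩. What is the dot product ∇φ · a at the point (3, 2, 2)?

-151

∂φ/∂u = -6*v*w + v + w
∂φ/∂v = -6*u*w + u
∂φ/∂w = -6*u*v + u
∇φ at (3, 2, 2) = (-20, -33, -33)
∇φ · a = (-20)(-4) + (-33)(4) + (-33)(3) = -151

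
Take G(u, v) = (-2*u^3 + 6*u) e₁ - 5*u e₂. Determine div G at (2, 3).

-18

∂G₁/∂u = -6*u^2 + 6
∂G₂/∂v = 0
∇·G = -6*u^2 + 6
At (2, 3): -18.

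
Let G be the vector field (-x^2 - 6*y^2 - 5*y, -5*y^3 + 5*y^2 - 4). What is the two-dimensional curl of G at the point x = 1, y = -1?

-7

∂G₂/∂x = 0
∂G₁/∂y = -12*y - 5
Scalar curl = 12*y + 5
At (1, -1): -7.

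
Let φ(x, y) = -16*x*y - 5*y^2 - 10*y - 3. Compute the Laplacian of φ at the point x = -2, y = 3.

-10

∂²φ/∂x² = 0
∂²φ/∂y² = -10
∇²φ = -10
At (-2, 3): -10.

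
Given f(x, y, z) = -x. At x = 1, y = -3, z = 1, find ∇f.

(-1, 0, 0)

∂f/∂x = -1
∂f/∂y = 0
∂f/∂z = 0
∇f = (-1, 0, 0)
At (1, -3, 1): (-1, 0, 0).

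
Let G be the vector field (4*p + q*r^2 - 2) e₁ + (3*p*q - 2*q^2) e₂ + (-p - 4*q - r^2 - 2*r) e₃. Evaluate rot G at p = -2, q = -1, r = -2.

(∇×G)₁ = ∂G₃/∂q − ∂G₂/∂r = -4
(∇×G)₂ = ∂G₁/∂r − ∂G₃/∂p = 2*q*r + 1
(∇×G)₃ = ∂G₂/∂p − ∂G₁/∂q = 3*q - r^2
∇×G = (-4, 2*q*r + 1, 3*q - r^2)
At (-2, -1, -2): (-4, 5, -7).

(-4, 5, -7)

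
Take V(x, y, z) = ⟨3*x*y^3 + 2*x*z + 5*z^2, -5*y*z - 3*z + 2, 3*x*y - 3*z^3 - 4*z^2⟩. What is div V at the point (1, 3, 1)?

∂V₁/∂x = 3*y^3 + 2*z
∂V₂/∂y = -5*z
∂V₃/∂z = -9*z^2 - 8*z
∇·V = 3*y^3 - 9*z^2 - 11*z
At (1, 3, 1): 61.

61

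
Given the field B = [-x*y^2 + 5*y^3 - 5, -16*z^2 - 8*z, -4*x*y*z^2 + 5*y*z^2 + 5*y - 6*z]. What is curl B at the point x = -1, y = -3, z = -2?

(∇×B)₁ = ∂B₃/∂y − ∂B₂/∂z = -4*x*z^2 + 5*z^2 + 32*z + 13
(∇×B)₂ = ∂B₁/∂z − ∂B₃/∂x = 4*y*z^2
(∇×B)₃ = ∂B₂/∂x − ∂B₁/∂y = 2*x*y - 15*y^2
∇×B = (-4*x*z^2 + 5*z^2 + 32*z + 13, 4*y*z^2, 2*x*y - 15*y^2)
At (-1, -3, -2): (-15, -48, -129).

(-15, -48, -129)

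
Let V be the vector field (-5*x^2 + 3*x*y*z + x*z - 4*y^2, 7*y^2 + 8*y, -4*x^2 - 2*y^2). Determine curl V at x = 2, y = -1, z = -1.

(4, 12, -2)

(∇×V)₁ = ∂V₃/∂y − ∂V₂/∂z = -4*y
(∇×V)₂ = ∂V₁/∂z − ∂V₃/∂x = 3*x*y + 9*x
(∇×V)₃ = ∂V₂/∂x − ∂V₁/∂y = -3*x*z + 8*y
∇×V = (-4*y, 3*x*y + 9*x, -3*x*z + 8*y)
At (2, -1, -1): (4, 12, -2).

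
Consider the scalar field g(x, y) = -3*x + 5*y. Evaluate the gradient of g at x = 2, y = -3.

∂g/∂x = -3
∂g/∂y = 5
∇g = (-3, 5)
At (2, -3): (-3, 5).

(-3, 5)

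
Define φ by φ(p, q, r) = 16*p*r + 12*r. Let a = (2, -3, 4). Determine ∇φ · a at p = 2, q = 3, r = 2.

240

∂φ/∂p = 16*r
∂φ/∂q = 0
∂φ/∂r = 16*p + 12
∇φ at (2, 3, 2) = (32, 0, 44)
∇φ · a = (32)(2) + (0)(-3) + (44)(4) = 240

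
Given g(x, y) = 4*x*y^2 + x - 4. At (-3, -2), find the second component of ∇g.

(∇g)_2 = ∂g/∂y = 8*x*y
At (-3, -2): 48.

48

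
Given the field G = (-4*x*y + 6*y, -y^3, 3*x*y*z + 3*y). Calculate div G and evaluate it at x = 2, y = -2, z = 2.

∂G₁/∂x = -4*y
∂G₂/∂y = -3*y^2
∂G₃/∂z = 3*x*y
∇·G = 3*x*y - 3*y^2 - 4*y
At (2, -2, 2): -16.

-16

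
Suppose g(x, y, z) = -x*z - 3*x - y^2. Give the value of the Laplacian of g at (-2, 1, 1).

-2

∂²g/∂x² = 0
∂²g/∂y² = -2
∂²g/∂z² = 0
∇²g = -2
At (-2, 1, 1): -2.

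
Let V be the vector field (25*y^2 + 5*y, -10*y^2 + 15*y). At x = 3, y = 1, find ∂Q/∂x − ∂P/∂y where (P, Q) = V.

∂V₂/∂x = 0
∂V₁/∂y = 50*y + 5
Scalar curl = -50*y - 5
At (3, 1): -55.

-55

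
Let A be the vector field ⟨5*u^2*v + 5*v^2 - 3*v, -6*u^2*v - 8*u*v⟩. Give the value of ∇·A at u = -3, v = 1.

∂A₁/∂u = 10*u*v
∂A₂/∂v = -6*u^2 - 8*u
∇·A = -6*u^2 + 10*u*v - 8*u
At (-3, 1): -60.

-60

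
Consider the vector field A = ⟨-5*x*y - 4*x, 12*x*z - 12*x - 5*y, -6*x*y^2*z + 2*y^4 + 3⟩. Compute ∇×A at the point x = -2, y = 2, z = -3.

(-56, -72, -58)

(∇×A)₁ = ∂A₃/∂y − ∂A₂/∂z = -12*x*y*z - 12*x + 8*y^3
(∇×A)₂ = ∂A₁/∂z − ∂A₃/∂x = 6*y^2*z
(∇×A)₃ = ∂A₂/∂x − ∂A₁/∂y = 5*x + 12*z - 12
∇×A = (-12*x*y*z - 12*x + 8*y^3, 6*y^2*z, 5*x + 12*z - 12)
At (-2, 2, -3): (-56, -72, -58).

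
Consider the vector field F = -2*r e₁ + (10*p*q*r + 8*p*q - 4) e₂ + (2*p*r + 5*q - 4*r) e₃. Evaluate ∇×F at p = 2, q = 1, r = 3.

(∇×F)₁ = ∂F₃/∂q − ∂F₂/∂r = -10*p*q + 5
(∇×F)₂ = ∂F₁/∂r − ∂F₃/∂p = -2*r - 2
(∇×F)₃ = ∂F₂/∂p − ∂F₁/∂q = 10*q*r + 8*q
∇×F = (-10*p*q + 5, -2*r - 2, 10*q*r + 8*q)
At (2, 1, 3): (-15, -8, 38).

(-15, -8, 38)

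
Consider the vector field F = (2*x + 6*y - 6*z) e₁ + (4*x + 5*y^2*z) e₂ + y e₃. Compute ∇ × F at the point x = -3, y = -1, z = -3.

(-4, -6, -2)

(∇×F)₁ = ∂F₃/∂y − ∂F₂/∂z = -5*y^2 + 1
(∇×F)₂ = ∂F₁/∂z − ∂F₃/∂x = -6
(∇×F)₃ = ∂F₂/∂x − ∂F₁/∂y = -2
∇×F = (-5*y^2 + 1, -6, -2)
At (-3, -1, -3): (-4, -6, -2).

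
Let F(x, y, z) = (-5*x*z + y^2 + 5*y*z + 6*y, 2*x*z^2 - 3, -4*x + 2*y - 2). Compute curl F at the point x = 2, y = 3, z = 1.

(∇×F)₁ = ∂F₃/∂y − ∂F₂/∂z = -4*x*z + 2
(∇×F)₂ = ∂F₁/∂z − ∂F₃/∂x = -5*x + 5*y + 4
(∇×F)₃ = ∂F₂/∂x − ∂F₁/∂y = -2*y + 2*z^2 - 5*z - 6
∇×F = (-4*x*z + 2, -5*x + 5*y + 4, -2*y + 2*z^2 - 5*z - 6)
At (2, 3, 1): (-6, 9, -15).

(-6, 9, -15)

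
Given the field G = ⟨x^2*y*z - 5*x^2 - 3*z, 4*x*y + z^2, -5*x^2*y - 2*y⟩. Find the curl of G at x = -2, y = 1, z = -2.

(∇×G)₁ = ∂G₃/∂y − ∂G₂/∂z = -5*x^2 - 2*z - 2
(∇×G)₂ = ∂G₁/∂z − ∂G₃/∂x = x^2*y + 10*x*y - 3
(∇×G)₃ = ∂G₂/∂x − ∂G₁/∂y = -x^2*z + 4*y
∇×G = (-5*x^2 - 2*z - 2, x^2*y + 10*x*y - 3, -x^2*z + 4*y)
At (-2, 1, -2): (-18, -19, 12).

(-18, -19, 12)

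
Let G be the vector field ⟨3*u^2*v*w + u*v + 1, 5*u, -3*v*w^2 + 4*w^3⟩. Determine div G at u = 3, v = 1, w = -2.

∂G₁/∂u = 6*u*v*w + v
∂G₂/∂v = 0
∂G₃/∂w = -6*v*w + 12*w^2
∇·G = 6*u*v*w - 6*v*w + v + 12*w^2
At (3, 1, -2): 25.

25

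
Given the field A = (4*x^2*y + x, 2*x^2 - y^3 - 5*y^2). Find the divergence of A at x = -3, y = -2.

∂A₁/∂x = 8*x*y + 1
∂A₂/∂y = -3*y^2 - 10*y
∇·A = 8*x*y - 3*y^2 - 10*y + 1
At (-3, -2): 57.

57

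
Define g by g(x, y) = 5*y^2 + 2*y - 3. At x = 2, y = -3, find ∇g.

∂g/∂x = 0
∂g/∂y = 10*y + 2
∇g = (0, 10*y + 2)
At (2, -3): (0, -28).

(0, -28)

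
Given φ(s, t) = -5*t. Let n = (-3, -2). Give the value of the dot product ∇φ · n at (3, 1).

10

∂φ/∂s = 0
∂φ/∂t = -5
∇φ at (3, 1) = (0, -5)
∇φ · n = (0)(-3) + (-5)(-2) = 10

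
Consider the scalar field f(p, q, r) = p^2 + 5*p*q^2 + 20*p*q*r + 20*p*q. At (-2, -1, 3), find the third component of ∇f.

40

(∇f)_3 = ∂f/∂r = 20*p*q
At (-2, -1, 3): 40.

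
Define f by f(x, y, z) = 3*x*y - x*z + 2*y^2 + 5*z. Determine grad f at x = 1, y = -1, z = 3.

(-6, -1, 4)

∂f/∂x = 3*y - z
∂f/∂y = 3*x + 4*y
∂f/∂z = -x + 5
∇f = (3*y - z, 3*x + 4*y, -x + 5)
At (1, -1, 3): (-6, -1, 4).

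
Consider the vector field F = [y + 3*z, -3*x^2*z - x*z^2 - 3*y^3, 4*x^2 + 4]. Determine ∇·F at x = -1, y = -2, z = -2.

∂F₁/∂x = 0
∂F₂/∂y = -9*y^2
∂F₃/∂z = 0
∇·F = -9*y^2
At (-1, -2, -2): -36.

-36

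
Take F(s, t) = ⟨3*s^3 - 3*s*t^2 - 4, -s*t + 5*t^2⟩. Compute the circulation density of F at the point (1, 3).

∂F₂/∂s = -t
∂F₁/∂t = -6*s*t
Scalar curl = 6*s*t - t
At (1, 3): 15.

15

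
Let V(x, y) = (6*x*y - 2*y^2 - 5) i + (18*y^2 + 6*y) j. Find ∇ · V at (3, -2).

-78

∂V₁/∂x = 6*y
∂V₂/∂y = 36*y + 6
∇·V = 42*y + 6
At (3, -2): -78.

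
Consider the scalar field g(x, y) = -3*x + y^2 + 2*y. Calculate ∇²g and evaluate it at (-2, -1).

2

∂²g/∂x² = 0
∂²g/∂y² = 2
∇²g = 2
At (-2, -1): 2.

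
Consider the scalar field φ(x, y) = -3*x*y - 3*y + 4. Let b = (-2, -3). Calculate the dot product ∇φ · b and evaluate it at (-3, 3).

0

∂φ/∂x = -3*y
∂φ/∂y = -3*x - 3
∇φ at (-3, 3) = (-9, 6)
∇φ · b = (-9)(-2) + (6)(-3) = 0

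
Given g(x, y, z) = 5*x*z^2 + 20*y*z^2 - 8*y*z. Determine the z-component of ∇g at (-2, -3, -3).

444

(∇g)_3 = ∂g/∂z = 10*x*z + 40*y*z - 8*y
At (-2, -3, -3): 444.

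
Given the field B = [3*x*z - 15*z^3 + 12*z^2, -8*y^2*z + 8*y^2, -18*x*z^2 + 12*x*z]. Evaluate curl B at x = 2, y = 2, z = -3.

(32, -273, 0)

(∇×B)₁ = ∂B₃/∂y − ∂B₂/∂z = 8*y^2
(∇×B)₂ = ∂B₁/∂z − ∂B₃/∂x = 3*x - 27*z^2 + 12*z
(∇×B)₃ = ∂B₂/∂x − ∂B₁/∂y = 0
∇×B = (8*y^2, 3*x - 27*z^2 + 12*z, 0)
At (2, 2, -3): (32, -273, 0).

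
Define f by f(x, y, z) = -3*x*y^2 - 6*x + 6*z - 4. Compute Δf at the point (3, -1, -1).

-18

∂²f/∂x² = 0
∂²f/∂y² = -6*x
∂²f/∂z² = 0
∇²f = -6*x
At (3, -1, -1): -18.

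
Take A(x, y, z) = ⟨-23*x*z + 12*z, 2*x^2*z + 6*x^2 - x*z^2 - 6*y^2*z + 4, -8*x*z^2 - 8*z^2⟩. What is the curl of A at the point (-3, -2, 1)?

(0, 89, -49)

(∇×A)₁ = ∂A₃/∂y − ∂A₂/∂z = -2*x^2 + 2*x*z + 6*y^2
(∇×A)₂ = ∂A₁/∂z − ∂A₃/∂x = -23*x + 8*z^2 + 12
(∇×A)₃ = ∂A₂/∂x − ∂A₁/∂y = 4*x*z + 12*x - z^2
∇×A = (-2*x^2 + 2*x*z + 6*y^2, -23*x + 8*z^2 + 12, 4*x*z + 12*x - z^2)
At (-3, -2, 1): (0, 89, -49).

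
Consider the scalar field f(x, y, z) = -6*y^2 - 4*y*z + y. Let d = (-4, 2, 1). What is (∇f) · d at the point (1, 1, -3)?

∂f/∂x = 0
∂f/∂y = -12*y - 4*z + 1
∂f/∂z = -4*y
∇f at (1, 1, -3) = (0, 1, -4)
∇f · d = (0)(-4) + (1)(2) + (-4)(1) = -2

-2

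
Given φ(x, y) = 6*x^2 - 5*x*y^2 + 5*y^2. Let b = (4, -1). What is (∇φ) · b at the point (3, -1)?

∂φ/∂x = 12*x - 5*y^2
∂φ/∂y = -10*x*y + 10*y
∇φ at (3, -1) = (31, 20)
∇φ · b = (31)(4) + (20)(-1) = 104

104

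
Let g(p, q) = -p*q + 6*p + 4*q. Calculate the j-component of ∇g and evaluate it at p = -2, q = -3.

6

(∇g)_2 = ∂g/∂q = -p + 4
At (-2, -3): 6.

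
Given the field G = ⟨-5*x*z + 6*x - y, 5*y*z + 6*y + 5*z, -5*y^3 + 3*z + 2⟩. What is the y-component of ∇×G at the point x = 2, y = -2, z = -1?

-10

(∇×G)_2 = ∂G₁/∂z − ∂G₃/∂x
= -5*x − (0)
= -5*x
At (2, -2, -1): -10.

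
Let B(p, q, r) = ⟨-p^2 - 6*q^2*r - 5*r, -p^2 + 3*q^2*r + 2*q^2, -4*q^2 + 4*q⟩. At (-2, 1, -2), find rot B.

(∇×B)₁ = ∂B₃/∂q − ∂B₂/∂r = -3*q^2 - 8*q + 4
(∇×B)₂ = ∂B₁/∂r − ∂B₃/∂p = -6*q^2 - 5
(∇×B)₃ = ∂B₂/∂p − ∂B₁/∂q = -2*p + 12*q*r
∇×B = (-3*q^2 - 8*q + 4, -6*q^2 - 5, -2*p + 12*q*r)
At (-2, 1, -2): (-7, -11, -20).

(-7, -11, -20)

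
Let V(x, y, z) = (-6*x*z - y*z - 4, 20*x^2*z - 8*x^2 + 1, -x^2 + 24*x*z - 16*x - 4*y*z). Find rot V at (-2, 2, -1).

(∇×V)₁ = ∂V₃/∂y − ∂V₂/∂z = -20*x^2 - 4*z
(∇×V)₂ = ∂V₁/∂z − ∂V₃/∂x = -4*x - y - 24*z + 16
(∇×V)₃ = ∂V₂/∂x − ∂V₁/∂y = 40*x*z - 16*x + z
∇×V = (-20*x^2 - 4*z, -4*x - y - 24*z + 16, 40*x*z - 16*x + z)
At (-2, 2, -1): (-76, 46, 111).

(-76, 46, 111)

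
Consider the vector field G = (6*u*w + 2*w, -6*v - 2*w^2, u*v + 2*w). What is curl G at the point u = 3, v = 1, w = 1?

(7, 19, 0)

(∇×G)₁ = ∂G₃/∂v − ∂G₂/∂w = u + 4*w
(∇×G)₂ = ∂G₁/∂w − ∂G₃/∂u = 6*u - v + 2
(∇×G)₃ = ∂G₂/∂u − ∂G₁/∂v = 0
∇×G = (u + 4*w, 6*u - v + 2, 0)
At (3, 1, 1): (7, 19, 0).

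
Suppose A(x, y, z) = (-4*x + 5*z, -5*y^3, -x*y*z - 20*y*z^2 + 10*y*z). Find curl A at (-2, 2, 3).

(-144, 11, 0)

(∇×A)₁ = ∂A₃/∂y − ∂A₂/∂z = -x*z - 20*z^2 + 10*z
(∇×A)₂ = ∂A₁/∂z − ∂A₃/∂x = y*z + 5
(∇×A)₃ = ∂A₂/∂x − ∂A₁/∂y = 0
∇×A = (-x*z - 20*z^2 + 10*z, y*z + 5, 0)
At (-2, 2, 3): (-144, 11, 0).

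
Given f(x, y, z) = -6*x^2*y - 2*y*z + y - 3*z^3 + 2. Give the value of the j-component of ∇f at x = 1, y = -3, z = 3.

(∇f)_2 = ∂f/∂y = -6*x^2 - 2*z + 1
At (1, -3, 3): -11.

-11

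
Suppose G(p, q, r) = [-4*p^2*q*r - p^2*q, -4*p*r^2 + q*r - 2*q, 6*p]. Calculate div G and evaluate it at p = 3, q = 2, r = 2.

-108

∂G₁/∂p = -8*p*q*r - 2*p*q
∂G₂/∂q = r - 2
∂G₃/∂r = 0
∇·G = -8*p*q*r - 2*p*q + r - 2
At (3, 2, 2): -108.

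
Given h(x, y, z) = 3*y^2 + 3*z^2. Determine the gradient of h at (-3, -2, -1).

(0, -12, -6)

∂h/∂x = 0
∂h/∂y = 6*y
∂h/∂z = 6*z
∇h = (0, 6*y, 6*z)
At (-3, -2, -1): (0, -12, -6).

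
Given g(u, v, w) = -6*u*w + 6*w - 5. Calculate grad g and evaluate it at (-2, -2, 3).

(-18, 0, 18)

∂g/∂u = -6*w
∂g/∂v = 0
∂g/∂w = -6*u + 6
∇g = (-6*w, 0, -6*u + 6)
At (-2, -2, 3): (-18, 0, 18).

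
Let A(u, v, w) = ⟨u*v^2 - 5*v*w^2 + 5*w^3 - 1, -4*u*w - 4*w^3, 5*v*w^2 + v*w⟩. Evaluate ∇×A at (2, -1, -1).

(∇×A)₁ = ∂A₃/∂v − ∂A₂/∂w = 4*u + 17*w^2 + w
(∇×A)₂ = ∂A₁/∂w − ∂A₃/∂u = -10*v*w + 15*w^2
(∇×A)₃ = ∂A₂/∂u − ∂A₁/∂v = -2*u*v + 5*w^2 - 4*w
∇×A = (4*u + 17*w^2 + w, -10*v*w + 15*w^2, -2*u*v + 5*w^2 - 4*w)
At (2, -1, -1): (24, 5, 13).

(24, 5, 13)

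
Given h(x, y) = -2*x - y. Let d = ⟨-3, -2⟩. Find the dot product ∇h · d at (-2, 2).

∂h/∂x = -2
∂h/∂y = -1
∇h at (-2, 2) = (-2, -1)
∇h · d = (-2)(-3) + (-1)(-2) = 8

8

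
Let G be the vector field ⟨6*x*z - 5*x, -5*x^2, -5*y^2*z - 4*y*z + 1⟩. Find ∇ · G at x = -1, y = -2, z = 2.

-5

∂G₁/∂x = 6*z - 5
∂G₂/∂y = 0
∂G₃/∂z = -5*y^2 - 4*y
∇·G = -5*y^2 - 4*y + 6*z - 5
At (-1, -2, 2): -5.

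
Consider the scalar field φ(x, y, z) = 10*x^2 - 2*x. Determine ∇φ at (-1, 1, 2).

∂φ/∂x = 20*x - 2
∂φ/∂y = 0
∂φ/∂z = 0
∇φ = (20*x - 2, 0, 0)
At (-1, 1, 2): (-22, 0, 0).

(-22, 0, 0)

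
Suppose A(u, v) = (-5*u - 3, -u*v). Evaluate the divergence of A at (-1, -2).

-4

∂A₁/∂u = -5
∂A₂/∂v = -u
∇·A = -u - 5
At (-1, -2): -4.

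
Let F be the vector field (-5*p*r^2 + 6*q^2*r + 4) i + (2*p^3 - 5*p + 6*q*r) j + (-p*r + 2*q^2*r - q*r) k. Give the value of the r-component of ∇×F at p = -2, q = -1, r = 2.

43

(∇×F)_3 = ∂F₂/∂p − ∂F₁/∂q
= 6*p^2 - 5 − (12*q*r)
= 6*p^2 - 12*q*r - 5
At (-2, -1, 2): 43.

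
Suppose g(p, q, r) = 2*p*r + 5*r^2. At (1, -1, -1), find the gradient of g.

∂g/∂p = 2*r
∂g/∂q = 0
∂g/∂r = 2*p + 10*r
∇g = (2*r, 0, 2*p + 10*r)
At (1, -1, -1): (-2, 0, -8).

(-2, 0, -8)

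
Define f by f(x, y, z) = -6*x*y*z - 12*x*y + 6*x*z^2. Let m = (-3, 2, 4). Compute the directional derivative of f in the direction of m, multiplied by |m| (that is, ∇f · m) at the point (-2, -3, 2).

-528

∂f/∂x = -6*y*z - 12*y + 6*z^2
∂f/∂y = -6*x*z - 12*x
∂f/∂z = -6*x*y + 12*x*z
∇f at (-2, -3, 2) = (96, 48, -84)
∇f · m = (96)(-3) + (48)(2) + (-84)(4) = -528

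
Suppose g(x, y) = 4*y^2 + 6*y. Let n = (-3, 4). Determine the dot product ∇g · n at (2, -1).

-8

∂g/∂x = 0
∂g/∂y = 8*y + 6
∇g at (2, -1) = (0, -2)
∇g · n = (0)(-3) + (-2)(4) = -8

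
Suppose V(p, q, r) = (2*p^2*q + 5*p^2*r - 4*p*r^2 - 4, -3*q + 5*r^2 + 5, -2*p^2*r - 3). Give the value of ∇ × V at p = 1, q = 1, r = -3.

(∇×V)₁ = ∂V₃/∂q − ∂V₂/∂r = -10*r
(∇×V)₂ = ∂V₁/∂r − ∂V₃/∂p = 5*p^2 - 4*p*r
(∇×V)₃ = ∂V₂/∂p − ∂V₁/∂q = -2*p^2
∇×V = (-10*r, 5*p^2 - 4*p*r, -2*p^2)
At (1, 1, -3): (30, 17, -2).

(30, 17, -2)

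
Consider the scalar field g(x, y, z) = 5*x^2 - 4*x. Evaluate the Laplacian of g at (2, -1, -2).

∂²g/∂x² = 10
∂²g/∂y² = 0
∂²g/∂z² = 0
∇²g = 10
At (2, -1, -2): 10.

10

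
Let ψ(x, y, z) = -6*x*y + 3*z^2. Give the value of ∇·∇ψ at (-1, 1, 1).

6

∂²ψ/∂x² = 0
∂²ψ/∂y² = 0
∂²ψ/∂z² = 6
∇²ψ = 6
At (-1, 1, 1): 6.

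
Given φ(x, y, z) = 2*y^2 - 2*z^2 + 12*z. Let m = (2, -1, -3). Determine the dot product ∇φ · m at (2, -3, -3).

-60

∂φ/∂x = 0
∂φ/∂y = 4*y
∂φ/∂z = -4*z + 12
∇φ at (2, -3, -3) = (0, -12, 24)
∇φ · m = (0)(2) + (-12)(-1) + (24)(-3) = -60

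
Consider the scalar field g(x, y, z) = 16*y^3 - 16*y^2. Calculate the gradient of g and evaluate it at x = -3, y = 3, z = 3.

∂g/∂x = 0
∂g/∂y = 48*y^2 - 32*y
∂g/∂z = 0
∇g = (0, 48*y^2 - 32*y, 0)
At (-3, 3, 3): (0, 336, 0).

(0, 336, 0)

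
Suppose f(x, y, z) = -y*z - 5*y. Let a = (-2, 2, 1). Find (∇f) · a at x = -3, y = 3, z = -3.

∂f/∂x = 0
∂f/∂y = -z - 5
∂f/∂z = -y
∇f at (-3, 3, -3) = (0, -2, -3)
∇f · a = (0)(-2) + (-2)(2) + (-3)(1) = -7

-7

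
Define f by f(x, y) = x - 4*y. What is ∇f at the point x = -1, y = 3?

(1, -4)

∂f/∂x = 1
∂f/∂y = -4
∇f = (1, -4)
At (-1, 3): (1, -4).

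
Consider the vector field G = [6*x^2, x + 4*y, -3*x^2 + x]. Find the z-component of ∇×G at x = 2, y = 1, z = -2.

(∇×G)_3 = ∂G₂/∂x − ∂G₁/∂y
= 1 − (0)
= 1
At (2, 1, -2): 1.

1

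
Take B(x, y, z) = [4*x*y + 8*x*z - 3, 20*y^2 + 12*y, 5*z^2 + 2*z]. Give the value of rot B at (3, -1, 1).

(0, 24, -12)

(∇×B)₁ = ∂B₃/∂y − ∂B₂/∂z = 0
(∇×B)₂ = ∂B₁/∂z − ∂B₃/∂x = 8*x
(∇×B)₃ = ∂B₂/∂x − ∂B₁/∂y = -4*x
∇×B = (0, 8*x, -4*x)
At (3, -1, 1): (0, 24, -12).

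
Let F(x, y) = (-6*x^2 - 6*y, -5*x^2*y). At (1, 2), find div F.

-17

∂F₁/∂x = -12*x
∂F₂/∂y = -5*x^2
∇·F = -5*x^2 - 12*x
At (1, 2): -17.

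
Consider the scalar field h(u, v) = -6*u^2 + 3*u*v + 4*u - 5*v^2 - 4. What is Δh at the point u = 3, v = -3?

∂²h/∂u² = -12
∂²h/∂v² = -10
∇²h = -22
At (3, -3): -22.

-22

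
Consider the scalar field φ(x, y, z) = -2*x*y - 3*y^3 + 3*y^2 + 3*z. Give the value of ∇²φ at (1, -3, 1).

60

∂²φ/∂x² = 0
∂²φ/∂y² = 6*(-3*y + 1)
∂²φ/∂z² = 0
∇²φ = -18*y + 6
At (1, -3, 1): 60.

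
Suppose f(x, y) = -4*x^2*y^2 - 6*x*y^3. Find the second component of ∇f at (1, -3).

-138

(∇f)_2 = ∂f/∂y = -8*x^2*y - 18*x*y^2
At (1, -3): -138.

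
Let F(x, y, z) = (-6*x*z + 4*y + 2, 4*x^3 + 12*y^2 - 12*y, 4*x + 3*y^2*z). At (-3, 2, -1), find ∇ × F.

(-12, 14, 104)

(∇×F)₁ = ∂F₃/∂y − ∂F₂/∂z = 6*y*z
(∇×F)₂ = ∂F₁/∂z − ∂F₃/∂x = -6*x - 4
(∇×F)₃ = ∂F₂/∂x − ∂F₁/∂y = 12*x^2 - 4
∇×F = (6*y*z, -6*x - 4, 12*x^2 - 4)
At (-3, 2, -1): (-12, 14, 104).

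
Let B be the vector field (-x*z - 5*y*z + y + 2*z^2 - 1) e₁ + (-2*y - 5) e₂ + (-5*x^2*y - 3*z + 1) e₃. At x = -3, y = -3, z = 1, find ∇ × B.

(-45, 112, 4)

(∇×B)₁ = ∂B₃/∂y − ∂B₂/∂z = -5*x^2
(∇×B)₂ = ∂B₁/∂z − ∂B₃/∂x = 10*x*y - x - 5*y + 4*z
(∇×B)₃ = ∂B₂/∂x − ∂B₁/∂y = 5*z - 1
∇×B = (-5*x^2, 10*x*y - x - 5*y + 4*z, 5*z - 1)
At (-3, -3, 1): (-45, 112, 4).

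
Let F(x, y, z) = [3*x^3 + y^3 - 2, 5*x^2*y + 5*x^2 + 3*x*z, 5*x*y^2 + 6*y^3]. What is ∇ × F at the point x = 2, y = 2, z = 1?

(106, -20, 51)

(∇×F)₁ = ∂F₃/∂y − ∂F₂/∂z = 10*x*y - 3*x + 18*y^2
(∇×F)₂ = ∂F₁/∂z − ∂F₃/∂x = -5*y^2
(∇×F)₃ = ∂F₂/∂x − ∂F₁/∂y = 10*x*y + 10*x - 3*y^2 + 3*z
∇×F = (10*x*y - 3*x + 18*y^2, -5*y^2, 10*x*y + 10*x - 3*y^2 + 3*z)
At (2, 2, 1): (106, -20, 51).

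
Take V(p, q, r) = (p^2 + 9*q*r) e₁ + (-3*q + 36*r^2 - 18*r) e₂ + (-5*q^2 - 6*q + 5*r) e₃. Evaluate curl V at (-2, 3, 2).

(∇×V)₁ = ∂V₃/∂q − ∂V₂/∂r = -10*q - 72*r + 12
(∇×V)₂ = ∂V₁/∂r − ∂V₃/∂p = 9*q
(∇×V)₃ = ∂V₂/∂p − ∂V₁/∂q = -9*r
∇×V = (-10*q - 72*r + 12, 9*q, -9*r)
At (-2, 3, 2): (-162, 27, -18).

(-162, 27, -18)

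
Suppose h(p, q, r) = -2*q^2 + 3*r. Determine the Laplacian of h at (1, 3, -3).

-4

∂²h/∂p² = 0
∂²h/∂q² = -4
∂²h/∂r² = 0
∇²h = -4
At (1, 3, -3): -4.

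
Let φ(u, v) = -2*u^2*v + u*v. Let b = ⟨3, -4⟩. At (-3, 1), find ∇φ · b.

123

∂φ/∂u = -4*u*v + v
∂φ/∂v = -2*u^2 + u
∇φ at (-3, 1) = (13, -21)
∇φ · b = (13)(3) + (-21)(-4) = 123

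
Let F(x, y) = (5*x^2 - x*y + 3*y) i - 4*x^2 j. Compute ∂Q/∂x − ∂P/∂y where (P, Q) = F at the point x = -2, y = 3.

∂F₂/∂x = -8*x
∂F₁/∂y = -x + 3
Scalar curl = -7*x - 3
At (-2, 3): 11.

11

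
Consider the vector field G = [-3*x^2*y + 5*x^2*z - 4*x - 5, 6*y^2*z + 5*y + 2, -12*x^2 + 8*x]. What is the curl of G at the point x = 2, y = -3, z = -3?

(-54, 60, 12)

(∇×G)₁ = ∂G₃/∂y − ∂G₂/∂z = -6*y^2
(∇×G)₂ = ∂G₁/∂z − ∂G₃/∂x = 5*x^2 + 24*x - 8
(∇×G)₃ = ∂G₂/∂x − ∂G₁/∂y = 3*x^2
∇×G = (-6*y^2, 5*x^2 + 24*x - 8, 3*x^2)
At (2, -3, -3): (-54, 60, 12).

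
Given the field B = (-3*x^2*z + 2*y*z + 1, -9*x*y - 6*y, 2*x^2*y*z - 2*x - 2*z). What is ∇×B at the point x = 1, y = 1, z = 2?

(∇×B)₁ = ∂B₃/∂y − ∂B₂/∂z = 2*x^2*z
(∇×B)₂ = ∂B₁/∂z − ∂B₃/∂x = -3*x^2 - 4*x*y*z + 2*y + 2
(∇×B)₃ = ∂B₂/∂x − ∂B₁/∂y = -9*y - 2*z
∇×B = (2*x^2*z, -3*x^2 - 4*x*y*z + 2*y + 2, -9*y - 2*z)
At (1, 1, 2): (4, -7, -13).

(4, -7, -13)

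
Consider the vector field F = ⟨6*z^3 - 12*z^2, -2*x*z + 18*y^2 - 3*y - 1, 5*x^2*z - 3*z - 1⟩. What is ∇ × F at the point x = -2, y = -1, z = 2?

(-4, 64, -4)

(∇×F)₁ = ∂F₃/∂y − ∂F₂/∂z = 2*x
(∇×F)₂ = ∂F₁/∂z − ∂F₃/∂x = -10*x*z + 18*z^2 - 24*z
(∇×F)₃ = ∂F₂/∂x − ∂F₁/∂y = -2*z
∇×F = (2*x, -10*x*z + 18*z^2 - 24*z, -2*z)
At (-2, -1, 2): (-4, 64, -4).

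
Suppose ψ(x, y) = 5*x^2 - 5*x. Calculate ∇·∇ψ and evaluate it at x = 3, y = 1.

10

∂²ψ/∂x² = 10
∂²ψ/∂y² = 0
∇²ψ = 10
At (3, 1): 10.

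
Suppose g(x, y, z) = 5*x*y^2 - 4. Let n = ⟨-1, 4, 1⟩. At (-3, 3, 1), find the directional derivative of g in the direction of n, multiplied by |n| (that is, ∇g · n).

-405

∂g/∂x = 5*y^2
∂g/∂y = 10*x*y
∂g/∂z = 0
∇g at (-3, 3, 1) = (45, -90, 0)
∇g · n = (45)(-1) + (-90)(4) + (0)(1) = -405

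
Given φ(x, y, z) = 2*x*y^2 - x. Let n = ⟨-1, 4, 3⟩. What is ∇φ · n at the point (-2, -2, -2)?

∂φ/∂x = 2*y^2 - 1
∂φ/∂y = 4*x*y
∂φ/∂z = 0
∇φ at (-2, -2, -2) = (7, 16, 0)
∇φ · n = (7)(-1) + (16)(4) + (0)(3) = 57

57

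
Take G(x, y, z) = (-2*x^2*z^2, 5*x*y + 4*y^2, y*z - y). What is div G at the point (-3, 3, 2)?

∂G₁/∂x = -4*x*z^2
∂G₂/∂y = 5*x + 8*y
∂G₃/∂z = y
∇·G = -4*x*z^2 + 5*x + 9*y
At (-3, 3, 2): 60.

60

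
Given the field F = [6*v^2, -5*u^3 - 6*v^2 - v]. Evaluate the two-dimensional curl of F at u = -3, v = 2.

∂F₂/∂u = -15*u^2
∂F₁/∂v = 12*v
Scalar curl = -15*u^2 - 12*v
At (-3, 2): -159.

-159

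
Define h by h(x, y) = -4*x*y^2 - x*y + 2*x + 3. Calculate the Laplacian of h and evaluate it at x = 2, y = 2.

∂²h/∂x² = 0
∂²h/∂y² = -8*x
∇²h = -8*x
At (2, 2): -16.

-16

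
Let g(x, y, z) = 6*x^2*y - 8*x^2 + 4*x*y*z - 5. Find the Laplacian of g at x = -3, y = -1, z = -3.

-28

∂²g/∂x² = 4*(3*y - 4)
∂²g/∂y² = 0
∂²g/∂z² = 0
∇²g = 12*y - 16
At (-3, -1, -3): -28.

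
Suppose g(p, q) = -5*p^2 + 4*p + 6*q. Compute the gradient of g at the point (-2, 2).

(24, 6)

∂g/∂p = -10*p + 4
∂g/∂q = 6
∇g = (-10*p + 4, 6)
At (-2, 2): (24, 6).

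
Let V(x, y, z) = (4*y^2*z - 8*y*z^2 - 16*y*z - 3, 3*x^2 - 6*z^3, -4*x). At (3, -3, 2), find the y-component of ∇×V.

184

(∇×V)_2 = ∂V₁/∂z − ∂V₃/∂x
= 4*y^2 - 16*y*z - 16*y − (-4)
= 4*y^2 - 16*y*z - 16*y + 4
At (3, -3, 2): 184.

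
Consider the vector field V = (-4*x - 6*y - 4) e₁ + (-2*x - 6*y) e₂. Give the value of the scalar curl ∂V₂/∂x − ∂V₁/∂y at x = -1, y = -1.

4

∂V₂/∂x = -2
∂V₁/∂y = -6
Scalar curl = 4
At (-1, -1): 4.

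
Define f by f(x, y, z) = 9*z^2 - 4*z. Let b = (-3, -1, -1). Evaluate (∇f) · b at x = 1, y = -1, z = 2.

-32

∂f/∂x = 0
∂f/∂y = 0
∂f/∂z = 18*z - 4
∇f at (1, -1, 2) = (0, 0, 32)
∇f · b = (0)(-3) + (0)(-1) + (32)(-1) = -32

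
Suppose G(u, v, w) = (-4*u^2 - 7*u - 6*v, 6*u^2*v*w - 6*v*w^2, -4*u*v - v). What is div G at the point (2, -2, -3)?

-149

∂G₁/∂u = -8*u - 7
∂G₂/∂v = 6*u^2*w - 6*w^2
∂G₃/∂w = 0
∇·G = 6*u^2*w - 8*u - 6*w^2 - 7
At (2, -2, -3): -149.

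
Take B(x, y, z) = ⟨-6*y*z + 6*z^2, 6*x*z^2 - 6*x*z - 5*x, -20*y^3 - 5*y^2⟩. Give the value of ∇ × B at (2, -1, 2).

(∇×B)₁ = ∂B₃/∂y − ∂B₂/∂z = -12*x*z + 6*x - 60*y^2 - 10*y
(∇×B)₂ = ∂B₁/∂z − ∂B₃/∂x = -6*y + 12*z
(∇×B)₃ = ∂B₂/∂x − ∂B₁/∂y = 6*z^2 - 5
∇×B = (-12*x*z + 6*x - 60*y^2 - 10*y, -6*y + 12*z, 6*z^2 - 5)
At (2, -1, 2): (-86, 30, 19).

(-86, 30, 19)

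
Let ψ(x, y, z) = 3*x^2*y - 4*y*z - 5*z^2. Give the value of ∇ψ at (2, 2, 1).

(24, 8, -18)

∂ψ/∂x = 6*x*y
∂ψ/∂y = 3*x^2 - 4*z
∂ψ/∂z = -4*y - 10*z
∇ψ = (6*x*y, 3*x^2 - 4*z, -4*y - 10*z)
At (2, 2, 1): (24, 8, -18).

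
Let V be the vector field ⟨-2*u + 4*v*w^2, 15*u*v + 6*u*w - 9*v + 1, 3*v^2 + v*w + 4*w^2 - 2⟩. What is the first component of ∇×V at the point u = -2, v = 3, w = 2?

(∇×V)_1 = ∂V₃/∂v − ∂V₂/∂w
= 6*v + w − (6*u)
= -6*u + 6*v + w
At (-2, 3, 2): 32.

32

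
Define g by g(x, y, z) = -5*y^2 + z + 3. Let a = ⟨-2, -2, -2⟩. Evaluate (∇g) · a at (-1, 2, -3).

38

∂g/∂x = 0
∂g/∂y = -10*y
∂g/∂z = 1
∇g at (-1, 2, -3) = (0, -20, 1)
∇g · a = (0)(-2) + (-20)(-2) + (1)(-2) = 38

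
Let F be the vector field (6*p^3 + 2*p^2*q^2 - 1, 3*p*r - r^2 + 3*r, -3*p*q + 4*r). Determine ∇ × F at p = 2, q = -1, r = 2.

(∇×F)₁ = ∂F₃/∂q − ∂F₂/∂r = -6*p + 2*r - 3
(∇×F)₂ = ∂F₁/∂r − ∂F₃/∂p = 3*q
(∇×F)₃ = ∂F₂/∂p − ∂F₁/∂q = -4*p^2*q + 3*r
∇×F = (-6*p + 2*r - 3, 3*q, -4*p^2*q + 3*r)
At (2, -1, 2): (-11, -3, 22).

(-11, -3, 22)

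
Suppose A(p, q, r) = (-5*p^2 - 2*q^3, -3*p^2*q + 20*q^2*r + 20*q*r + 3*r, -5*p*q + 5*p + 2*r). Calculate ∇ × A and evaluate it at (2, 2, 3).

(-133, 5, 0)

(∇×A)₁ = ∂A₃/∂q − ∂A₂/∂r = -5*p - 20*q^2 - 20*q - 3
(∇×A)₂ = ∂A₁/∂r − ∂A₃/∂p = 5*q - 5
(∇×A)₃ = ∂A₂/∂p − ∂A₁/∂q = -6*p*q + 6*q^2
∇×A = (-5*p - 20*q^2 - 20*q - 3, 5*q - 5, -6*p*q + 6*q^2)
At (2, 2, 3): (-133, 5, 0).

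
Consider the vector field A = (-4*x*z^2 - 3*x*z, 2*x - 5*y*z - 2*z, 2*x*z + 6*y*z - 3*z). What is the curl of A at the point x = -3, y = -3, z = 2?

(∇×A)₁ = ∂A₃/∂y − ∂A₂/∂z = 5*y + 6*z + 2
(∇×A)₂ = ∂A₁/∂z − ∂A₃/∂x = -8*x*z - 3*x - 2*z
(∇×A)₃ = ∂A₂/∂x − ∂A₁/∂y = 2
∇×A = (5*y + 6*z + 2, -8*x*z - 3*x - 2*z, 2)
At (-3, -3, 2): (-1, 53, 2).

(-1, 53, 2)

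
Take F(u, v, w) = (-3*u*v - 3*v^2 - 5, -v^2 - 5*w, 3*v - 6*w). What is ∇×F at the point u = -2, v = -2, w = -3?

(∇×F)₁ = ∂F₃/∂v − ∂F₂/∂w = 8
(∇×F)₂ = ∂F₁/∂w − ∂F₃/∂u = 0
(∇×F)₃ = ∂F₂/∂u − ∂F₁/∂v = 3*u + 6*v
∇×F = (8, 0, 3*u + 6*v)
At (-2, -2, -3): (8, 0, -18).

(8, 0, -18)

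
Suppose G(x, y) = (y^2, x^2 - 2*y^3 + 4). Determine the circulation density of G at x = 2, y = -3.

10

∂G₂/∂x = 2*x
∂G₁/∂y = 2*y
Scalar curl = 2*x - 2*y
At (2, -3): 10.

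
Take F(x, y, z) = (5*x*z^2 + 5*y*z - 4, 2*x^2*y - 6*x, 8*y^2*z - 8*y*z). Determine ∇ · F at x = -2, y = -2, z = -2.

76

∂F₁/∂x = 5*z^2
∂F₂/∂y = 2*x^2
∂F₃/∂z = 8*y^2 - 8*y
∇·F = 2*x^2 + 8*y^2 - 8*y + 5*z^2
At (-2, -2, -2): 76.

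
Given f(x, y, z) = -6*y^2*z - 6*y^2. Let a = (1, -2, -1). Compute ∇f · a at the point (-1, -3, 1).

∂f/∂x = 0
∂f/∂y = -12*y*z - 12*y
∂f/∂z = -6*y^2
∇f at (-1, -3, 1) = (0, 72, -54)
∇f · a = (0)(1) + (72)(-2) + (-54)(-1) = -90

-90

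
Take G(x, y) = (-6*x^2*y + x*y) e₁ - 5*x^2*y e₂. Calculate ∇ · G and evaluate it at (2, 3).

-89

∂G₁/∂x = -12*x*y + y
∂G₂/∂y = -5*x^2
∇·G = -5*x^2 - 12*x*y + y
At (2, 3): -89.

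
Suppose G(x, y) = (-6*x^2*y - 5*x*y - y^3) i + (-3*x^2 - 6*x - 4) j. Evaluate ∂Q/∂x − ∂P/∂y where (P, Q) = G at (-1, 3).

28

∂G₂/∂x = -6*x - 6
∂G₁/∂y = -6*x^2 - 5*x - 3*y^2
Scalar curl = 6*x^2 - x + 3*y^2 - 6
At (-1, 3): 28.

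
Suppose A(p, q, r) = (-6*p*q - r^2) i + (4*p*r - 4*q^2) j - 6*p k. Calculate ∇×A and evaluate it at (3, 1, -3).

(∇×A)₁ = ∂A₃/∂q − ∂A₂/∂r = -4*p
(∇×A)₂ = ∂A₁/∂r − ∂A₃/∂p = -2*r + 6
(∇×A)₃ = ∂A₂/∂p − ∂A₁/∂q = 6*p + 4*r
∇×A = (-4*p, -2*r + 6, 6*p + 4*r)
At (3, 1, -3): (-12, 12, 6).

(-12, 12, 6)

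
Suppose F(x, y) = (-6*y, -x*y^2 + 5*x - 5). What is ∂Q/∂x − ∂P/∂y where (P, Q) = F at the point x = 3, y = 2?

∂F₂/∂x = -y^2 + 5
∂F₁/∂y = -6
Scalar curl = -y^2 + 11
At (3, 2): 7.

7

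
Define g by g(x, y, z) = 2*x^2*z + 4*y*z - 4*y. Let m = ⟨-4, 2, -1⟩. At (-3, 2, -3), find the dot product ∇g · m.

-202

∂g/∂x = 4*x*z
∂g/∂y = 4*z - 4
∂g/∂z = 2*x^2 + 4*y
∇g at (-3, 2, -3) = (36, -16, 26)
∇g · m = (36)(-4) + (-16)(2) + (26)(-1) = -202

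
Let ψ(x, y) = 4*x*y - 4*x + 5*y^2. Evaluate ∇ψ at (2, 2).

(4, 28)

∂ψ/∂x = 4*y - 4
∂ψ/∂y = 4*x + 10*y
∇ψ = (4*y - 4, 4*x + 10*y)
At (2, 2): (4, 28).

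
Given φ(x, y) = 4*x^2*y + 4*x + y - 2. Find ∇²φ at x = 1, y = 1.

8

∂²φ/∂x² = 8*y
∂²φ/∂y² = 0
∇²φ = 8*y
At (1, 1): 8.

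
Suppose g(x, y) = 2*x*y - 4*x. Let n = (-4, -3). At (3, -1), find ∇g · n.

6

∂g/∂x = 2*y - 4
∂g/∂y = 2*x
∇g at (3, -1) = (-6, 6)
∇g · n = (-6)(-4) + (6)(-3) = 6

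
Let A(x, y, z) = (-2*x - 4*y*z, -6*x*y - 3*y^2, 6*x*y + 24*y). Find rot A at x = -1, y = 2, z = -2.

(18, -20, -20)

(∇×A)₁ = ∂A₃/∂y − ∂A₂/∂z = 6*x + 24
(∇×A)₂ = ∂A₁/∂z − ∂A₃/∂x = -10*y
(∇×A)₃ = ∂A₂/∂x − ∂A₁/∂y = -6*y + 4*z
∇×A = (6*x + 24, -10*y, -6*y + 4*z)
At (-1, 2, -2): (18, -20, -20).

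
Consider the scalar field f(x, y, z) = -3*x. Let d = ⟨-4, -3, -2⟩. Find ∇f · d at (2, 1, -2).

12

∂f/∂x = -3
∂f/∂y = 0
∂f/∂z = 0
∇f at (2, 1, -2) = (-3, 0, 0)
∇f · d = (-3)(-4) + (0)(-3) + (0)(-2) = 12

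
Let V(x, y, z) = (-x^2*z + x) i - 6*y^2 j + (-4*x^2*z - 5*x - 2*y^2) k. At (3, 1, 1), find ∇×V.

(∇×V)₁ = ∂V₃/∂y − ∂V₂/∂z = -4*y
(∇×V)₂ = ∂V₁/∂z − ∂V₃/∂x = -x^2 + 8*x*z + 5
(∇×V)₃ = ∂V₂/∂x − ∂V₁/∂y = 0
∇×V = (-4*y, -x^2 + 8*x*z + 5, 0)
At (3, 1, 1): (-4, 20, 0).

(-4, 20, 0)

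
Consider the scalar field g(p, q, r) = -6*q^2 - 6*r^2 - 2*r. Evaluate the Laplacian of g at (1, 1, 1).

∂²g/∂p² = 0
∂²g/∂q² = -12
∂²g/∂r² = -12
∇²g = -24
At (1, 1, 1): -24.

-24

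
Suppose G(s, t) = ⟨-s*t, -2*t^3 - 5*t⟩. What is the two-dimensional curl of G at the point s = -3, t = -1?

-3

∂G₂/∂s = 0
∂G₁/∂t = -s
Scalar curl = s
At (-3, -1): -3.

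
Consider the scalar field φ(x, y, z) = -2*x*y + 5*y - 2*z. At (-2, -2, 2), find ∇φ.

(4, 9, -2)

∂φ/∂x = -2*y
∂φ/∂y = -2*x + 5
∂φ/∂z = -2
∇φ = (-2*y, -2*x + 5, -2)
At (-2, -2, 2): (4, 9, -2).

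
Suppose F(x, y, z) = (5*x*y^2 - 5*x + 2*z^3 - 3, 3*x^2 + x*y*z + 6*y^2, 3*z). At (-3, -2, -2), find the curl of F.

(-6, 24, -74)

(∇×F)₁ = ∂F₃/∂y − ∂F₂/∂z = -x*y
(∇×F)₂ = ∂F₁/∂z − ∂F₃/∂x = 6*z^2
(∇×F)₃ = ∂F₂/∂x − ∂F₁/∂y = -10*x*y + 6*x + y*z
∇×F = (-x*y, 6*z^2, -10*x*y + 6*x + y*z)
At (-3, -2, -2): (-6, 24, -74).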